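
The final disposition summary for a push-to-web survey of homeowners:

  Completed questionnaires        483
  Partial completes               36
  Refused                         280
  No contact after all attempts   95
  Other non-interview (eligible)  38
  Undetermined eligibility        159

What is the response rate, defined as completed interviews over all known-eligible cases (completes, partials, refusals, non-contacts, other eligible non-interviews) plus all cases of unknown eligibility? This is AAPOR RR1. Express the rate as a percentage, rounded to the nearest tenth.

44.3%

Numerator → 483
Denominator → 483 + 36 + 280 + 95 + 38 + 159 = 1091
RR1 = 483 / 1091 = 0.4427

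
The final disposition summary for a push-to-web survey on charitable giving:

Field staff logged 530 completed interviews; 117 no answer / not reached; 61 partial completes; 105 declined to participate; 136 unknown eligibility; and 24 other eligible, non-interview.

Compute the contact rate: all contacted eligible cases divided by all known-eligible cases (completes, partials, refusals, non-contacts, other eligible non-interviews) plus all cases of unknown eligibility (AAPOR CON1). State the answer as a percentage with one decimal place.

74.0%

Num = 530 + 61 + 105 + 24 = 720
Denominator = 530 + 61 + 105 + 117 + 24 + 136 = 973
CON1 = 720 / 973 = 0.7400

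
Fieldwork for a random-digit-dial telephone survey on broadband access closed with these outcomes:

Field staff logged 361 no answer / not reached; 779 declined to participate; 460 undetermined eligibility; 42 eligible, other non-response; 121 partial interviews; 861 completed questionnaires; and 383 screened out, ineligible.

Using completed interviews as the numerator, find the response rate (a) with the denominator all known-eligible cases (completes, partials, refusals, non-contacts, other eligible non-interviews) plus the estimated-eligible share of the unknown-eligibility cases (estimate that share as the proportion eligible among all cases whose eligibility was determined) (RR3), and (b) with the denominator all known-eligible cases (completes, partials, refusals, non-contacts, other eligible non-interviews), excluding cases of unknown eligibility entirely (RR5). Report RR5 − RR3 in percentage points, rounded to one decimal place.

Numerator → 861
Determined eligible → 861 + 121 + 779 + 361 + 42 = 2164
e = 2164 / (2164 + 383) = 2164 / 2547 = 0.8496
e × U → 0.8496 × 460 = 390.82
Base → 2164 + 390.82 = 2554.82
RR3 = 861 / 2554.82 = 0.3370
Base → 861 + 121 + 779 + 361 + 42 = 2164
RR5 = 861 / 2164 = 0.3979
Difference = 39.79 − 33.70 = 6.09 percentage points

6.1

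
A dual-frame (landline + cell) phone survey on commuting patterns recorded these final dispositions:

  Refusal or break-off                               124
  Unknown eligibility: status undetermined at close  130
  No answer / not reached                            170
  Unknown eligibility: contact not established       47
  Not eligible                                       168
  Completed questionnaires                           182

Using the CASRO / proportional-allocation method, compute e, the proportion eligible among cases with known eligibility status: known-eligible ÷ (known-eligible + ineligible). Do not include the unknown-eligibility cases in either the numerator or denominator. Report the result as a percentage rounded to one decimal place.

Undetermined eligibility = 47 + 130 = 177
Known eligible: 182 + 124 + 170 = 476
e = 476 / (476 + 168) = 476 / 644 = 0.7391

73.9%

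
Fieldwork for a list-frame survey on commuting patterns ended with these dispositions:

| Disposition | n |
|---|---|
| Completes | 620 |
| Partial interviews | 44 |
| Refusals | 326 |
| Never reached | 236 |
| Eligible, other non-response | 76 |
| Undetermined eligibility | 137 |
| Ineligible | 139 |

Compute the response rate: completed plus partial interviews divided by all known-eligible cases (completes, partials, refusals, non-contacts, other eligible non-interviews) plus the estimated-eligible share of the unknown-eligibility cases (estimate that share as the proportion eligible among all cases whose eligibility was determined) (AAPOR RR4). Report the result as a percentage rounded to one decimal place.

46.6%

Numerator = 620 + 44 = 664
Eligible (known) = 620 + 44 + 326 + 236 + 76 = 1302
e = 1302 / (1302 + 139) = 1302 / 1441 = 0.9035
Estimated eligible among unknowns = 0.9035 × 137 = 123.78
Base = 1302 + 123.78 = 1425.78
RR4 = 664 / 1425.78 = 0.4657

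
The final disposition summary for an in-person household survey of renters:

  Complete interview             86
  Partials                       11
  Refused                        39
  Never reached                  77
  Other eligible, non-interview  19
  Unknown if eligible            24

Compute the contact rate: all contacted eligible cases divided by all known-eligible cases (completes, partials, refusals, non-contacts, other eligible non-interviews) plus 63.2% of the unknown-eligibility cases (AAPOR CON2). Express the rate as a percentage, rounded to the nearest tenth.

Num → 86 + 11 + 39 + 19 = 155
Determined eligible → 86 + 11 + 39 + 77 + 19 = 232
Eligible share of unknowns → 0.6320 × 24 = 15.17
Base → 232 + 15.17 = 247.17
CON2 = 155 / 247.17 = 0.6271

62.7%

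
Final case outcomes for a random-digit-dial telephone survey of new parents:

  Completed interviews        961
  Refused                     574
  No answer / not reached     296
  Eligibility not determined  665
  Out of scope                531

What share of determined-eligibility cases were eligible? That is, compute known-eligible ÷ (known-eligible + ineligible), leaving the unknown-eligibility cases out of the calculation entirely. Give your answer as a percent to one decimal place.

Known eligible → 961 + 574 + 296 = 1831
e = 1831 / (1831 + 531) = 1831 / 2362 = 0.7752

77.5%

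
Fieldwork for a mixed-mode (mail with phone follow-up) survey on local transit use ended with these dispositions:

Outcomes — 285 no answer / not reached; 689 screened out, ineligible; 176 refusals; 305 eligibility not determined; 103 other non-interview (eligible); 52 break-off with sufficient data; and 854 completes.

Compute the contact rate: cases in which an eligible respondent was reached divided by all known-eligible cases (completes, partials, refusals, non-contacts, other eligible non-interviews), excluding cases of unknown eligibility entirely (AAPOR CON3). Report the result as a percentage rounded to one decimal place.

Num → 854 + 52 + 176 + 103 = 1185
Denominator → 854 + 52 + 176 + 285 + 103 = 1470
CON3 = 1185 / 1470 = 0.8061

80.6%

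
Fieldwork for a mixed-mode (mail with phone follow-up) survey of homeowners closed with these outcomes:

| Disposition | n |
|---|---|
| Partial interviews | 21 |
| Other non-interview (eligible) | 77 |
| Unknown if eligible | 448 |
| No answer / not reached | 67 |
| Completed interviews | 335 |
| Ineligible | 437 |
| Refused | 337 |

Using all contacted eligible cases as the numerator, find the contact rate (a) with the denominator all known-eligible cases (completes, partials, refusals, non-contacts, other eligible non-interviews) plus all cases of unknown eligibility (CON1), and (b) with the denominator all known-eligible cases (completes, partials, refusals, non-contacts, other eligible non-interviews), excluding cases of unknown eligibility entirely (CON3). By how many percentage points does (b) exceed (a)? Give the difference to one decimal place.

32.1

Num → 335 + 21 + 337 + 77 = 770
Denominator → 335 + 21 + 337 + 67 + 77 + 448 = 1285
CON1 = 770 / 1285 = 0.5992
Denominator → 335 + 21 + 337 + 67 + 77 = 837
CON3 = 770 / 837 = 0.9200
Difference = 92.00 − 59.92 = 32.08 percentage points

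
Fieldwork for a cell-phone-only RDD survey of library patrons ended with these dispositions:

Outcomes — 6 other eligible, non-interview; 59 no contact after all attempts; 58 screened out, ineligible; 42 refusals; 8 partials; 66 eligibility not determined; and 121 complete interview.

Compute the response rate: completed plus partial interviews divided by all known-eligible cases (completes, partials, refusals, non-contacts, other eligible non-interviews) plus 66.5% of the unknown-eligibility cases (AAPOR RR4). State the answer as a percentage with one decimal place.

Top = 121 + 8 = 129
Known eligible = 121 + 8 + 42 + 59 + 6 = 236
Eligible share of unknowns = 0.6650 × 66 = 43.89
Denominator = 236 + 43.89 = 279.89
RR4 = 129 / 279.89 = 0.4609

46.1%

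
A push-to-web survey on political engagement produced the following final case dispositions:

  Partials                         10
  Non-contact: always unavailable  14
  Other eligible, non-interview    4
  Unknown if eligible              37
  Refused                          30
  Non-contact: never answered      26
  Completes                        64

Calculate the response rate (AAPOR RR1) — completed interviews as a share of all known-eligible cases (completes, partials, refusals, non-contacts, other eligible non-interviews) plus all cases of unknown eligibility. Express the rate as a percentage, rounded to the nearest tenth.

34.6%

Never reached = 26 + 14 = 40
Top = 64
Denominator = 64 + 10 + 30 + 40 + 4 + 37 = 185
RR1 = 64 / 185 = 0.3459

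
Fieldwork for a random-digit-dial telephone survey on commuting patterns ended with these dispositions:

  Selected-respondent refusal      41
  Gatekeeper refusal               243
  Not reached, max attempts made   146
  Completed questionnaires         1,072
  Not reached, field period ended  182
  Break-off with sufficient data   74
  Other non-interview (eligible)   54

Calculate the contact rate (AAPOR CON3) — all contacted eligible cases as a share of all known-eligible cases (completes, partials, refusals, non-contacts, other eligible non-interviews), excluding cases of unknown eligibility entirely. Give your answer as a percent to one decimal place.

Declined to participate = 243 + 41 = 284
No contact after all attempts = 182 + 146 = 328
Num: 1072 + 74 + 284 + 54 = 1484
Denom: 1072 + 74 + 284 + 328 + 54 = 1812
CON3 = 1484 / 1812 = 0.8190

81.9%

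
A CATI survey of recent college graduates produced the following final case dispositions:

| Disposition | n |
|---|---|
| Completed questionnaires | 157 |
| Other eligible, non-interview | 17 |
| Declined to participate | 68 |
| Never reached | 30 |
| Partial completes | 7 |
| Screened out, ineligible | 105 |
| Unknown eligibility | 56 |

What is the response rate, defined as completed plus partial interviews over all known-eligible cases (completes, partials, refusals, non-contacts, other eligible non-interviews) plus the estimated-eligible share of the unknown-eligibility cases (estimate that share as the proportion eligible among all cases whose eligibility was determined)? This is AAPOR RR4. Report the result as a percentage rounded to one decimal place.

51.3%

Top: 157 + 7 = 164
Eligible (known): 157 + 7 + 68 + 30 + 17 = 279
e = 279 / (279 + 105) = 279 / 384 = 0.7266
Eligible share of unknowns: 0.7266 × 56 = 40.69
Denominator: 279 + 40.69 = 319.69
RR4 = 164 / 319.69 = 0.5130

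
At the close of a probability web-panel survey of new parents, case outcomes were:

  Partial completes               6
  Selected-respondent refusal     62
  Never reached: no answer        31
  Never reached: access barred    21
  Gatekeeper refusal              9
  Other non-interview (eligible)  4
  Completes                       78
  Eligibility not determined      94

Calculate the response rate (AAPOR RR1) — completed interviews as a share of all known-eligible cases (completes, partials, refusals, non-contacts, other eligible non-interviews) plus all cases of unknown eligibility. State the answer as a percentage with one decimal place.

Declined to participate = 9 + 62 = 71
No answer / not reached = 31 + 21 = 52
Top → 78
Denominator → 78 + 6 + 71 + 52 + 4 + 94 = 305
RR1 = 78 / 305 = 0.2557

25.6%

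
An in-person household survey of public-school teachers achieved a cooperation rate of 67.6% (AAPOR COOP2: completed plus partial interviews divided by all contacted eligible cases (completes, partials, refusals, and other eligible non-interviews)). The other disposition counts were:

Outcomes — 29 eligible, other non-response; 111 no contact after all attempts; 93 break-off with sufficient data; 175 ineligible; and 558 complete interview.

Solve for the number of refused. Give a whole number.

Num = 558 + 93 = 651
COOP2 = 651 / D = 0.676
D = 651 / 0.676 = 963.0
Remaining denominator categories sum to 680
refused = 963.0 − 680 ≈ 283

283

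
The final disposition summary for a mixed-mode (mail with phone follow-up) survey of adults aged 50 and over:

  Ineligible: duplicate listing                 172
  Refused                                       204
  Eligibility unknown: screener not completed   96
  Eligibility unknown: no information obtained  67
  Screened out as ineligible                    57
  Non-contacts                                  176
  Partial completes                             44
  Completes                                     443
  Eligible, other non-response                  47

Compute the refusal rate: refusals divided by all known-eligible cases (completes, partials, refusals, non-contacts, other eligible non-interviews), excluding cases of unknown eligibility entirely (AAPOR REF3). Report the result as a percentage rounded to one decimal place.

Unknown eligibility = 96 + 67 = 163
Ineligible = 57 + 172 = 229
Top = 204
Denom = 443 + 44 + 204 + 176 + 47 = 914
REF3 = 204 / 914 = 0.2232

22.3%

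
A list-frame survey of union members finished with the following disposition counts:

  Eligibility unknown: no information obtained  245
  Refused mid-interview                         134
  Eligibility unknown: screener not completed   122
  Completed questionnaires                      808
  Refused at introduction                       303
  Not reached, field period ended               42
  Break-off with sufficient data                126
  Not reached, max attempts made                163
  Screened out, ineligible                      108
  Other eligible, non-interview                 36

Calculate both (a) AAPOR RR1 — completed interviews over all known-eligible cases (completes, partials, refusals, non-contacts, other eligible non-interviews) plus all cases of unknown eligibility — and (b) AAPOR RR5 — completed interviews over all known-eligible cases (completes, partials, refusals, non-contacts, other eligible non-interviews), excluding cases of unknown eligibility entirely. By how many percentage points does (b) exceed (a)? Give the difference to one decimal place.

Refused = 303 + 134 = 437
Never reached = 42 + 163 = 205
Eligibility not determined = 122 + 245 = 367
Top: 808
Base: 808 + 126 + 437 + 205 + 36 + 367 = 1979
RR1 = 808 / 1979 = 0.4083
Base: 808 + 126 + 437 + 205 + 36 = 1612
RR5 = 808 / 1612 = 0.5012
Difference = 50.12 − 40.83 = 9.29 percentage points

9.3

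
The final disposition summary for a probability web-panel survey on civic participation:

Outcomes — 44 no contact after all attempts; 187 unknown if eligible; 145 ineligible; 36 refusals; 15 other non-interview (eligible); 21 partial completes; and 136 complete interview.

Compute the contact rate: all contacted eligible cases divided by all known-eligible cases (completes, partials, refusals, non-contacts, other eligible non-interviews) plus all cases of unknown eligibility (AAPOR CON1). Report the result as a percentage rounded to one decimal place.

Numerator → 136 + 21 + 36 + 15 = 208
Denom → 136 + 21 + 36 + 44 + 15 + 187 = 439
CON1 = 208 / 439 = 0.4738

47.4%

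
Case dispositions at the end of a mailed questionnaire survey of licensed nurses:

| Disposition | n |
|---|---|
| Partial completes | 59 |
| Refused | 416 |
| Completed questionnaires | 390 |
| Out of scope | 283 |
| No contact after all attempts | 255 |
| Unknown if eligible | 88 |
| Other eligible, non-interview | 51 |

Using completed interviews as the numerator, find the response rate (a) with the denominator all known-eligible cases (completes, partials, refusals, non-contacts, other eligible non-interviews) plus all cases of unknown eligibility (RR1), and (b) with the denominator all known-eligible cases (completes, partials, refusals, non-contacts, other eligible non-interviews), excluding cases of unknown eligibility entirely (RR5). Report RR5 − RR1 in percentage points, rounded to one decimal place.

2.3

Top → 390
Base → 390 + 59 + 416 + 255 + 51 + 88 = 1259
RR1 = 390 / 1259 = 0.3098
Base → 390 + 59 + 416 + 255 + 51 = 1171
RR5 = 390 / 1171 = 0.3330
Difference = 33.30 − 30.98 = 2.32 percentage points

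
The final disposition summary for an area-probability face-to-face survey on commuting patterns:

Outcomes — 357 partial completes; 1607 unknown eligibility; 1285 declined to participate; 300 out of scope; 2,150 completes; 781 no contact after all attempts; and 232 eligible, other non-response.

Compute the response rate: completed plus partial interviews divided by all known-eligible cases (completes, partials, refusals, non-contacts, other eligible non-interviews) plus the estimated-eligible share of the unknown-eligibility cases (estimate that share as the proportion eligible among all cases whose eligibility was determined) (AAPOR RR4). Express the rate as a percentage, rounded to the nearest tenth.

39.7%

Numerator → 2150 + 357 = 2507
Eligible (known) → 2150 + 357 + 1285 + 781 + 232 = 4805
e = 4805 / (4805 + 300) = 4805 / 5105 = 0.9412
Estimated eligible among unknowns → 0.9412 × 1607 = 1512.51
Base → 4805 + 1512.51 = 6317.51
RR4 = 2507 / 6317.51 = 0.3968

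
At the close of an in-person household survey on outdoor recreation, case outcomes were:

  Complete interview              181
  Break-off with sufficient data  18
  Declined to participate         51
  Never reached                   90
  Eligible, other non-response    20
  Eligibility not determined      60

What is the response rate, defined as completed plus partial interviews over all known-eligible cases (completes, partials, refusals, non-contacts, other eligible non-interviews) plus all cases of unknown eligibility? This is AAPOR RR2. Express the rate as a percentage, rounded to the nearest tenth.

Top → 181 + 18 = 199
Base → 181 + 18 + 51 + 90 + 20 + 60 = 420
RR2 = 199 / 420 = 0.4738

47.4%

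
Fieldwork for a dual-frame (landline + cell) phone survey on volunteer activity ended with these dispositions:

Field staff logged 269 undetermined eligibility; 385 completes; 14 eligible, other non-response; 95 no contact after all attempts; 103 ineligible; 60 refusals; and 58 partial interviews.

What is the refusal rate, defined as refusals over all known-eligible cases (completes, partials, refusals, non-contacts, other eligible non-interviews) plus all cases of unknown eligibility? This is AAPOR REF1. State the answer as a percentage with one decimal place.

6.8%

Numerator = 60
Denom = 385 + 58 + 60 + 95 + 14 + 269 = 881
REF1 = 60 / 881 = 0.0681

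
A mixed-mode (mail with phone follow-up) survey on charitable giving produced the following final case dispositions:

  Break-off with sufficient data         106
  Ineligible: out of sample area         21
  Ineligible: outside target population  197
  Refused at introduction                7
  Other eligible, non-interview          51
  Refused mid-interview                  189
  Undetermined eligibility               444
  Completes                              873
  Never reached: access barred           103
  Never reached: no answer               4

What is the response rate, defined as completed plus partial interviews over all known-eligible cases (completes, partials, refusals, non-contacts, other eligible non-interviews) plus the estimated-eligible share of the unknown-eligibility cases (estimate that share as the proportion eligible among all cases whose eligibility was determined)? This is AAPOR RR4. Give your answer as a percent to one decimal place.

Refusals = 7 + 189 = 196
Never reached = 4 + 103 = 107
Screened out, ineligible = 197 + 21 = 218
Numerator → 873 + 106 = 979
Eligible (known) → 873 + 106 + 196 + 107 + 51 = 1333
e = 1333 / (1333 + 218) = 1333 / 1551 = 0.8594
Eligible share of unknowns → 0.8594 × 444 = 381.57
Base → 1333 + 381.57 = 1714.57
RR4 = 979 / 1714.57 = 0.5710

57.1%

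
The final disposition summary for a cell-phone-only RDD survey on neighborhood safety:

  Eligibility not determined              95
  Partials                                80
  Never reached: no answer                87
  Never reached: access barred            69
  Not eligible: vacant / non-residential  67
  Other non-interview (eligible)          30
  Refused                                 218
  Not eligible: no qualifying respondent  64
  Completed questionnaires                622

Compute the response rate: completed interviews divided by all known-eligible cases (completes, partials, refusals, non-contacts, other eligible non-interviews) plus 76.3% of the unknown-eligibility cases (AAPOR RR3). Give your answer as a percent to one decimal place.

Never reached = 87 + 69 = 156
Ineligible = 64 + 67 = 131
Numerator → 622
Known eligible → 622 + 80 + 218 + 156 + 30 = 1106
Estimated eligible among unknowns → 0.7630 × 95 = 72.48
Denominator → 1106 + 72.48 = 1178.48
RR3 = 622 / 1178.48 = 0.5278

52.8%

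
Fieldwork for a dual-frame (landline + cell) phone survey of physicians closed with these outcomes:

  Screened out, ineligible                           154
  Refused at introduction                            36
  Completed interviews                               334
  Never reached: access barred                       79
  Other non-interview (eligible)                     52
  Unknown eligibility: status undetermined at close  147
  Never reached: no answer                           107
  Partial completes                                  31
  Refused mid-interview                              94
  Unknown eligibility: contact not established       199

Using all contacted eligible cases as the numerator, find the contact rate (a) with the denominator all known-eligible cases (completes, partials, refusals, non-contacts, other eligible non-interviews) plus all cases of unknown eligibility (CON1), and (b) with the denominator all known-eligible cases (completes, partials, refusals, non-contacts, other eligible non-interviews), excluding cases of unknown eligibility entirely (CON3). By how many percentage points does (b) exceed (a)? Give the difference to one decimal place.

23.9

Refusals = 36 + 94 = 130
Never reached = 107 + 79 = 186
Unknown eligibility = 199 + 147 = 346
Numerator = 334 + 31 + 130 + 52 = 547
Denominator = 334 + 31 + 130 + 186 + 52 + 346 = 1079
CON1 = 547 / 1079 = 0.5070
Denominator = 334 + 31 + 130 + 186 + 52 = 733
CON3 = 547 / 733 = 0.7462
Difference = 74.62 − 50.70 = 23.92 percentage points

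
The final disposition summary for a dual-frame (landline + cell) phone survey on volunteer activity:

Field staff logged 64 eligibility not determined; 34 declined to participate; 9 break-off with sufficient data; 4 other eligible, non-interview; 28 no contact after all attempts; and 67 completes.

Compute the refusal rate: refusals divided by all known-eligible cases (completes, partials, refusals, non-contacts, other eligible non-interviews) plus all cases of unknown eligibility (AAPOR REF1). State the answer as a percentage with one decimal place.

16.5%

Numerator = 34
Denom = 67 + 9 + 34 + 28 + 4 + 64 = 206
REF1 = 34 / 206 = 0.1650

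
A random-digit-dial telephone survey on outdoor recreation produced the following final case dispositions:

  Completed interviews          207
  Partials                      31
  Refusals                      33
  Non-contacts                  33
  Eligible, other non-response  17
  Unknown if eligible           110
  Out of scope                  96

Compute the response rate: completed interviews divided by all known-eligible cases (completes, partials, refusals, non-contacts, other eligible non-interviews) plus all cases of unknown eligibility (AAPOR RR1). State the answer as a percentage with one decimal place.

Num → 207
Base → 207 + 31 + 33 + 33 + 17 + 110 = 431
RR1 = 207 / 431 = 0.4803

48.0%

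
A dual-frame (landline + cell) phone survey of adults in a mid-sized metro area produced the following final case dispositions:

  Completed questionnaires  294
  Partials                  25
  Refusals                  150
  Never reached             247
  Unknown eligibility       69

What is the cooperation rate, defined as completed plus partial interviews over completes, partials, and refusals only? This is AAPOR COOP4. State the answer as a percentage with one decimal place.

Num = 294 + 25 = 319
Denom = 294 + 25 + 150 = 469
COOP4 = 319 / 469 = 0.6802

68.0%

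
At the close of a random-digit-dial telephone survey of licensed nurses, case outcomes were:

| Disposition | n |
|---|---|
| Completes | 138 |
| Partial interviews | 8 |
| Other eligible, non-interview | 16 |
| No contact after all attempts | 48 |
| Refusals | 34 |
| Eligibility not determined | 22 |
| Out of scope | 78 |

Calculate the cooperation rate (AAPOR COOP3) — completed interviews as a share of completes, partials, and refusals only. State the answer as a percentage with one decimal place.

76.7%

Top → 138
Denominator → 138 + 8 + 34 = 180
COOP3 = 138 / 180 = 0.7667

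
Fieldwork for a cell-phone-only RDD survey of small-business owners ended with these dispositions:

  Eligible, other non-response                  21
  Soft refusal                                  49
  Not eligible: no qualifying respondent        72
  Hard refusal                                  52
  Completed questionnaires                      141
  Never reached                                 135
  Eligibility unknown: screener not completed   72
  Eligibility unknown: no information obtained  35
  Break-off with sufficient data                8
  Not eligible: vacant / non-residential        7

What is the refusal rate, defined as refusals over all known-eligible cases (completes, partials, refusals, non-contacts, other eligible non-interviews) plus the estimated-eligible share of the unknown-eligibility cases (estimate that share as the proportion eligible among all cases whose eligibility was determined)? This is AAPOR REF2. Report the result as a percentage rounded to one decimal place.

Refusals = 52 + 49 = 101
Unknown eligibility = 72 + 35 = 107
Out of scope = 72 + 7 = 79
Numerator → 101
Determined eligible → 141 + 8 + 101 + 135 + 21 = 406
e = 406 / (406 + 79) = 406 / 485 = 0.8371
e × U → 0.8371 × 107 = 89.57
Denom → 406 + 89.57 = 495.57
REF2 = 101 / 495.57 = 0.2038

20.4%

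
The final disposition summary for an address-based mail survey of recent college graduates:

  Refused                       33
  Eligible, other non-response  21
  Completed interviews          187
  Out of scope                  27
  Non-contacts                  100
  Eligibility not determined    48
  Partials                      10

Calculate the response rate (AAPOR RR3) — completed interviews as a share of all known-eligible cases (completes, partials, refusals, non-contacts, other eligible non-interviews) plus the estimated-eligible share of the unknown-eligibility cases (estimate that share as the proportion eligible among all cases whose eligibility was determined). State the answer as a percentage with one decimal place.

Top: 187
Eligible (known): 187 + 10 + 33 + 100 + 21 = 351
e = 351 / (351 + 27) = 351 / 378 = 0.9286
e × U: 0.9286 × 48 = 44.57
Denom: 351 + 44.57 = 395.57
RR3 = 187 / 395.57 = 0.4727

47.3%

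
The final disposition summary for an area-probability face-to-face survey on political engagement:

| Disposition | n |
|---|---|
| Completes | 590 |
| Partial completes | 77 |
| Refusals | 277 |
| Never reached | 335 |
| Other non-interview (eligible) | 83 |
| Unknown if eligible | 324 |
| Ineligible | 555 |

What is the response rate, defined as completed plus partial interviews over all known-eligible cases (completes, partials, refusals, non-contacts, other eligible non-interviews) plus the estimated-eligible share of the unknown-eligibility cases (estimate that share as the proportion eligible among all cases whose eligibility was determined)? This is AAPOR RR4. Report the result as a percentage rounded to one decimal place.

Numerator: 590 + 77 = 667
Known eligible: 590 + 77 + 277 + 335 + 83 = 1362
e = 1362 / (1362 + 555) = 1362 / 1917 = 0.7105
Estimated eligible among unknowns: 0.7105 × 324 = 230.20
Denom: 1362 + 230.20 = 1592.20
RR4 = 667 / 1592.20 = 0.4189

41.9%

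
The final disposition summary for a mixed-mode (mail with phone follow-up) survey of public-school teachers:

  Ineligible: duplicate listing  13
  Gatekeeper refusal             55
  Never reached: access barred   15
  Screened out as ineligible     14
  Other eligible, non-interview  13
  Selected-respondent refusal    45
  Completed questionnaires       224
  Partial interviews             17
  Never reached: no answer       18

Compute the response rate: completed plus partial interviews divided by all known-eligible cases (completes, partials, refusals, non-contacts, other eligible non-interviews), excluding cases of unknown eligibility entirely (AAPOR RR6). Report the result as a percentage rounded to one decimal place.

Refusals = 55 + 45 = 100
Never reached = 18 + 15 = 33
Screened out, ineligible = 14 + 13 = 27
Numerator: 224 + 17 = 241
Denom: 224 + 17 + 100 + 33 + 13 = 387
RR6 = 241 / 387 = 0.6227

62.3%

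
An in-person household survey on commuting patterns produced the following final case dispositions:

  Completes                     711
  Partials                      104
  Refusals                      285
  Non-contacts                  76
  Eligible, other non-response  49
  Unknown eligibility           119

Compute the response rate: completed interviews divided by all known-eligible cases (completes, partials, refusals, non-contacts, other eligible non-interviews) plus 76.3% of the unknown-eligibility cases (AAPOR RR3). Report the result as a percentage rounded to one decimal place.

Num: 711
Known eligible: 711 + 104 + 285 + 76 + 49 = 1225
Eligible share of unknowns: 0.7630 × 119 = 90.80
Denominator: 1225 + 90.80 = 1315.80
RR3 = 711 / 1315.80 = 0.5404

54.0%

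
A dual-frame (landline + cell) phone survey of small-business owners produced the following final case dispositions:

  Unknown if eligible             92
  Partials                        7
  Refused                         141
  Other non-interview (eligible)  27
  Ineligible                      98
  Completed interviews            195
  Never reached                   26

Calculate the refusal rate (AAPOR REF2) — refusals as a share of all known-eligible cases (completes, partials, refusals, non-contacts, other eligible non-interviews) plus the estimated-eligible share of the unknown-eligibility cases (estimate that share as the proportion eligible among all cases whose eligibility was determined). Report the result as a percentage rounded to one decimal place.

Num = 141
Determined eligible = 195 + 7 + 141 + 26 + 27 = 396
e = 396 / (396 + 98) = 396 / 494 = 0.8016
Estimated eligible among unknowns = 0.8016 × 92 = 73.75
Base = 396 + 73.75 = 469.75
REF2 = 141 / 469.75 = 0.3002

30.0%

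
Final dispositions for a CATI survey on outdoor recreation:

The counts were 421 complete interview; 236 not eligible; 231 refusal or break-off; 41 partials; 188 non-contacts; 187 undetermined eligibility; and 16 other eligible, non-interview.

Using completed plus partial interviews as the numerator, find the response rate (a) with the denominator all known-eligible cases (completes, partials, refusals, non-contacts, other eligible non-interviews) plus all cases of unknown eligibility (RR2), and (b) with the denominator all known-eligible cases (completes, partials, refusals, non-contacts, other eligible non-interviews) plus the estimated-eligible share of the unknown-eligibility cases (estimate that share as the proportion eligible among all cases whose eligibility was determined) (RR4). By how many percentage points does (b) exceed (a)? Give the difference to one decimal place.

Numerator: 421 + 41 = 462
Base: 421 + 41 + 231 + 188 + 16 + 187 = 1084
RR2 = 462 / 1084 = 0.4262
Eligible (known): 421 + 41 + 231 + 188 + 16 = 897
e = 897 / (897 + 236) = 897 / 1133 = 0.7917
e × U: 0.7917 × 187 = 148.05
Base: 897 + 148.05 = 1045.05
RR4 = 462 / 1045.05 = 0.4421
Difference = 44.21 − 42.62 = 1.59 percentage points

1.6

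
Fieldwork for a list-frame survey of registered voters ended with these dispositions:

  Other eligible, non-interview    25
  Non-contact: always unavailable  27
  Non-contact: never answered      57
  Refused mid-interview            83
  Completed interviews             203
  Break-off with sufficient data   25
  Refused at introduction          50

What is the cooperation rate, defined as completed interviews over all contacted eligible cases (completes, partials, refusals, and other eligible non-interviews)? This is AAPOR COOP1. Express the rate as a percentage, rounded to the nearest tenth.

Refusals = 50 + 83 = 133
Never reached = 57 + 27 = 84
Top = 203
Denom = 203 + 25 + 133 + 25 = 386
COOP1 = 203 / 386 = 0.5259

52.6%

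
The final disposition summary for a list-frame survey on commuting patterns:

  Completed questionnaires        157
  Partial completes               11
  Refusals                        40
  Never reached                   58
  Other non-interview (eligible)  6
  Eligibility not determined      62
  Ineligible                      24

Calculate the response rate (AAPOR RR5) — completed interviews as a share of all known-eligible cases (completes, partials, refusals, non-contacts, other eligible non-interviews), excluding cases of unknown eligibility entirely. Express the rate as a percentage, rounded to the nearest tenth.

Top: 157
Denominator: 157 + 11 + 40 + 58 + 6 = 272
RR5 = 157 / 272 = 0.5772

57.7%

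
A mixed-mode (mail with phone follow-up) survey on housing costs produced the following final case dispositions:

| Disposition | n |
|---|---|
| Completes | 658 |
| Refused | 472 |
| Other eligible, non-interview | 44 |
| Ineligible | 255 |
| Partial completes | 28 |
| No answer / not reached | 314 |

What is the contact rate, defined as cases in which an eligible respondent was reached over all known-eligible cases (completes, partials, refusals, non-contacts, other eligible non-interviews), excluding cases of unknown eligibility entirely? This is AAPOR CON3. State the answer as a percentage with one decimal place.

79.3%

Top: 658 + 28 + 472 + 44 = 1202
Denom: 658 + 28 + 472 + 314 + 44 = 1516
CON3 = 1202 / 1516 = 0.7929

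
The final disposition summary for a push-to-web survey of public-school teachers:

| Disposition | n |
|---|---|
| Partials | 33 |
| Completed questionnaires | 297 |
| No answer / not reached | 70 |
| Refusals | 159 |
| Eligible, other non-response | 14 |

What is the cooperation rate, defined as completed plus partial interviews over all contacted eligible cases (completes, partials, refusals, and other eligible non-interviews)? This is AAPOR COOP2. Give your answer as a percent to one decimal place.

Top: 297 + 33 = 330
Denom: 297 + 33 + 159 + 14 = 503
COOP2 = 330 / 503 = 0.6561

65.6%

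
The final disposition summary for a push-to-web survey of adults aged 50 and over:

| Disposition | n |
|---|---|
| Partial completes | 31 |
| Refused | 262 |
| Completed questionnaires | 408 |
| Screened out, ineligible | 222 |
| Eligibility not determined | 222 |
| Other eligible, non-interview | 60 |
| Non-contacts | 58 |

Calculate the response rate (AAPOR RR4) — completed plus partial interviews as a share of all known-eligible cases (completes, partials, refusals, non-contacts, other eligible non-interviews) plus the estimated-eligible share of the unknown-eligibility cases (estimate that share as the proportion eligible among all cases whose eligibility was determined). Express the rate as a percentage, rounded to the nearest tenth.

44.2%

Numerator = 408 + 31 = 439
Determined eligible = 408 + 31 + 262 + 58 + 60 = 819
e = 819 / (819 + 222) = 819 / 1041 = 0.7867
Estimated eligible among unknowns = 0.7867 × 222 = 174.65
Denominator = 819 + 174.65 = 993.65
RR4 = 439 / 993.65 = 0.4418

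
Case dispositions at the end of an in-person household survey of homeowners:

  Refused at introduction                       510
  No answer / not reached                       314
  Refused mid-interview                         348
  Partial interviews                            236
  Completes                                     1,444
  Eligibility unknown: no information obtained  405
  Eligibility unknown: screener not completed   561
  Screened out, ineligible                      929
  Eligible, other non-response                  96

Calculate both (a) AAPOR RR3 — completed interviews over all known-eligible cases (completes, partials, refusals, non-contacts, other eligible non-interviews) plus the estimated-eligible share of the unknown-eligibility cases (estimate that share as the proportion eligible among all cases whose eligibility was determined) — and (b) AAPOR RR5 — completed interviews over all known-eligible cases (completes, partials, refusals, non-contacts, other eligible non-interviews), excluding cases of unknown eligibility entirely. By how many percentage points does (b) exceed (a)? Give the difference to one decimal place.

Refused = 510 + 348 = 858
Undetermined eligibility = 561 + 405 = 966
Num = 1444
Eligible (known) = 1444 + 236 + 858 + 314 + 96 = 2948
e = 2948 / (2948 + 929) = 2948 / 3877 = 0.7604
Eligible share of unknowns = 0.7604 × 966 = 734.55
Denom = 2948 + 734.55 = 3682.55
RR3 = 1444 / 3682.55 = 0.3921
Denom = 1444 + 236 + 858 + 314 + 96 = 2948
RR5 = 1444 / 2948 = 0.4898
Difference = 48.98 − 39.21 = 9.77 percentage points

9.8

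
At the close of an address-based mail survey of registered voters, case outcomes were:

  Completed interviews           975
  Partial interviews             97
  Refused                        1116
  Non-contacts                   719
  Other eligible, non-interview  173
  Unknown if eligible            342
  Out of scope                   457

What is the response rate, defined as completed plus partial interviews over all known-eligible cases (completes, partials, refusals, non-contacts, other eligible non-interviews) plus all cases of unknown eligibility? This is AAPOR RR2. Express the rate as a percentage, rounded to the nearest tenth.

Top: 975 + 97 = 1072
Base: 975 + 97 + 1116 + 719 + 173 + 342 = 3422
RR2 = 1072 / 3422 = 0.3133

31.3%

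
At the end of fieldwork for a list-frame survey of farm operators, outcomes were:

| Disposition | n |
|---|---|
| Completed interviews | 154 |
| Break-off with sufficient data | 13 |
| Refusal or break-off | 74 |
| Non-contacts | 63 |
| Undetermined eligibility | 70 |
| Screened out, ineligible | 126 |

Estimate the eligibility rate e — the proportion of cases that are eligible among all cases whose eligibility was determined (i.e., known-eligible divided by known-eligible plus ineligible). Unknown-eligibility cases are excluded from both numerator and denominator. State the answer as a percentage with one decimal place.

Determined eligible = 154 + 13 + 74 + 63 = 304
e = 304 / (304 + 126) = 304 / 430 = 0.7070

70.7%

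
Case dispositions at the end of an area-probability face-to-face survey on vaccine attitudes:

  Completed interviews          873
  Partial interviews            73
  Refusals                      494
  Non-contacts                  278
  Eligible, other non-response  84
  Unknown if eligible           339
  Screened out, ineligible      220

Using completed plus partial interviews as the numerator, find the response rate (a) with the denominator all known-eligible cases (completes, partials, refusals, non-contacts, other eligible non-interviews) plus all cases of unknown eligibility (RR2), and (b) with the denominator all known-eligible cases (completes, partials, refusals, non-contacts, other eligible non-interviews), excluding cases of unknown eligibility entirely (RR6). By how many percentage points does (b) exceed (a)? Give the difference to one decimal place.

8.3

Numerator → 873 + 73 = 946
Denom → 873 + 73 + 494 + 278 + 84 + 339 = 2141
RR2 = 946 / 2141 = 0.4418
Denom → 873 + 73 + 494 + 278 + 84 = 1802
RR6 = 946 / 1802 = 0.5250
Difference = 52.50 − 44.18 = 8.32 percentage points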